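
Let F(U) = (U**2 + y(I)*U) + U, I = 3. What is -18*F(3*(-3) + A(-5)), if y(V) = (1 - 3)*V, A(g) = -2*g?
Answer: 72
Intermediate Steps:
y(V) = -2*V
F(U) = U**2 - 5*U (F(U) = (U**2 + (-2*3)*U) + U = (U**2 - 6*U) + U = U**2 - 5*U)
-18*F(3*(-3) + A(-5)) = -18*(3*(-3) - 2*(-5))*(-5 + (3*(-3) - 2*(-5))) = -18*(-9 + 10)*(-5 + (-9 + 10)) = -18*(-5 + 1) = -18*(-4) = 72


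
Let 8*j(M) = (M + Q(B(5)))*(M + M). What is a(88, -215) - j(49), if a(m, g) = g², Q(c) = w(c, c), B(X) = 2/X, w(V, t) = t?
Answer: 912397/20 ≈ 45620.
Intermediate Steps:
Q(c) = c
j(M) = M*(⅖ + M)/4 (j(M) = ((M + 2/5)*(M + M))/8 = ((M + 2*(⅕))*(2*M))/8 = ((M + ⅖)*(2*M))/8 = ((⅖ + M)*(2*M))/8 = (2*M*(⅖ + M))/8 = M*(⅖ + M)/4)
a(88, -215) - j(49) = (-215)² - 49*(2 + 5*49)/20 = 46225 - 49*(2 + 245)/20 = 46225 - 49*247/20 = 46225 - 1*12103/20 = 46225 - 12103/20 = 912397/20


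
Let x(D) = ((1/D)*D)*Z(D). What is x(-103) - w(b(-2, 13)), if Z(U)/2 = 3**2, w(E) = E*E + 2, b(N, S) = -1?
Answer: 15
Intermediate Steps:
w(E) = 2 + E**2 (w(E) = E**2 + 2 = 2 + E**2)
Z(U) = 18 (Z(U) = 2*3**2 = 2*9 = 18)
x(D) = 18 (x(D) = ((1/D)*D)*18 = (D/D)*18 = 1*18 = 18)
x(-103) - w(b(-2, 13)) = 18 - (2 + (-1)**2) = 18 - (2 + 1) = 18 - 1*3 = 18 - 3 = 15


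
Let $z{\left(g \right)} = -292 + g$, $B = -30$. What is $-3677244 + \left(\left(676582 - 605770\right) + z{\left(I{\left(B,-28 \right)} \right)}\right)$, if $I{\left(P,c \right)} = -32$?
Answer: $-3606756$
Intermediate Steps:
$-3677244 + \left(\left(676582 - 605770\right) + z{\left(I{\left(B,-28 \right)} \right)}\right) = -3677244 + \left(\left(676582 - 605770\right) - 324\right) = -3677244 + \left(70812 - 324\right) = -3677244 + 70488 = -3606756$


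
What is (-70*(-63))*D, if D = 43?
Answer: 189630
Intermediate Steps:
(-70*(-63))*D = -70*(-63)*43 = 4410*43 = 189630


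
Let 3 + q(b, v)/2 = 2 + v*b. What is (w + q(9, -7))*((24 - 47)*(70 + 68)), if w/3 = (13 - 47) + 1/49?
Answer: 35761458/49 ≈ 7.2983e+5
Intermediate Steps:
q(b, v) = -2 + 2*b*v (q(b, v) = -6 + 2*(2 + v*b) = -6 + 2*(2 + b*v) = -6 + (4 + 2*b*v) = -2 + 2*b*v)
w = -4995/49 (w = 3*((13 - 47) + 1/49) = 3*(-34 + 1/49) = 3*(-1665/49) = -4995/49 ≈ -101.94)
(w + q(9, -7))*((24 - 47)*(70 + 68)) = (-4995/49 + (-2 + 2*9*(-7)))*((24 - 47)*(70 + 68)) = (-4995/49 + (-2 - 126))*(-23*138) = (-4995/49 - 128)*(-3174) = -11267/49*(-3174) = 35761458/49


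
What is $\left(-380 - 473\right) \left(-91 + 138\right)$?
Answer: $-40091$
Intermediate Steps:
$\left(-380 - 473\right) \left(-91 + 138\right) = \left(-853\right) 47 = -40091$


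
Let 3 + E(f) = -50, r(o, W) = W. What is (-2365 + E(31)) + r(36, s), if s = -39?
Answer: -2457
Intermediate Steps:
E(f) = -53 (E(f) = -3 - 50 = -53)
(-2365 + E(31)) + r(36, s) = (-2365 - 53) - 39 = -2418 - 39 = -2457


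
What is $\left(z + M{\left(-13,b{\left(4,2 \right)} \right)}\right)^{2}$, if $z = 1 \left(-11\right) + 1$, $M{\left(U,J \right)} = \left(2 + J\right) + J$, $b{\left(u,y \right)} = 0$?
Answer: $64$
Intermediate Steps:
$M{\left(U,J \right)} = 2 + 2 J$
$z = -10$ ($z = -11 + 1 = -10$)
$\left(z + M{\left(-13,b{\left(4,2 \right)} \right)}\right)^{2} = \left(-10 + \left(2 + 2 \cdot 0\right)\right)^{2} = \left(-10 + \left(2 + 0\right)\right)^{2} = \left(-10 + 2\right)^{2} = \left(-8\right)^{2} = 64$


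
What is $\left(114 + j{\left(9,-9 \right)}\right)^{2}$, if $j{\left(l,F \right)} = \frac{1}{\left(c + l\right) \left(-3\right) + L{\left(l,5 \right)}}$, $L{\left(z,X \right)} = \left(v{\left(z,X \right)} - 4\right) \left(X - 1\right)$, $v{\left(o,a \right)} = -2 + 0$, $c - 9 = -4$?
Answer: $\frac{56595529}{4356} \approx 12993.0$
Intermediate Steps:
$c = 5$ ($c = 9 - 4 = 5$)
$v{\left(o,a \right)} = -2$
$L{\left(z,X \right)} = 6 - 6 X$ ($L{\left(z,X \right)} = \left(-2 - 4\right) \left(X - 1\right) = - 6 \left(-1 + X\right) = 6 - 6 X$)
$j{\left(l,F \right)} = \frac{1}{-39 - 3 l}$ ($j{\left(l,F \right)} = \frac{1}{\left(5 + l\right) \left(-3\right) + \left(6 - 30\right)} = \frac{1}{\left(-15 - 3 l\right) + \left(6 - 30\right)} = \frac{1}{\left(-15 - 3 l\right) - 24} = \frac{1}{-39 - 3 l}$)
$\left(114 + j{\left(9,-9 \right)}\right)^{2} = \left(114 - \frac{1}{39 + 3 \cdot 9}\right)^{2} = \left(114 - \frac{1}{39 + 27}\right)^{2} = \left(114 - \frac{1}{66}\right)^{2} = \left(\frac{7523}{66}\right)^{2} = \frac{56595529}{4356}$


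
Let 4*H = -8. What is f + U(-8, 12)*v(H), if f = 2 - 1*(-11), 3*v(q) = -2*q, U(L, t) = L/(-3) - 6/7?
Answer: 971/63 ≈ 15.413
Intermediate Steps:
U(L, t) = -6/7 - L/3 (U(L, t) = L*(-1/3) - 6*1/7 = -L/3 - 6/7 = -6/7 - L/3)
H = -2 (H = (1/4)*(-8) = -2)
v(q) = -2*q/3 (v(q) = (-2*q)/3 = -2*q/3)
f = 13 (f = 2 + 11 = 13)
f + U(-8, 12)*v(H) = 13 + (-6/7 - 1/3*(-8))*(-2/3*(-2)) = 13 + (-6/7 + 8/3)*(4/3) = 13 + (38/21)*(4/3) = 13 + 152/63 = 971/63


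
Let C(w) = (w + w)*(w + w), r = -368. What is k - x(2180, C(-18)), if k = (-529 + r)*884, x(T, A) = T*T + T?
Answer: -5547528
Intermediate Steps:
C(w) = 4*w² (C(w) = (2*w)*(2*w) = 4*w²)
x(T, A) = T + T² (x(T, A) = T² + T = T + T²)
k = -792948 (k = (-529 - 368)*884 = -897*884 = -792948)
k - x(2180, C(-18)) = -792948 - 2180*(1 + 2180) = -792948 - 2180*2181 = -792948 - 1*4754580 = -792948 - 4754580 = -5547528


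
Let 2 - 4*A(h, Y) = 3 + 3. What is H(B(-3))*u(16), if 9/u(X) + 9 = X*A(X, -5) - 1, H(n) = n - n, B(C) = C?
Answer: 0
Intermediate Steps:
A(h, Y) = -1 (A(h, Y) = 1/2 - (3 + 3)/4 = 1/2 - 1/4*6 = 1/2 - 3/2 = -1)
H(n) = 0
u(X) = 9/(-10 - X) (u(X) = 9/(-9 + (X*(-1) - 1)) = 9/(-9 + (-X - 1)) = 9/(-9 + (-1 - X)) = 9/(-10 - X))
H(B(-3))*u(16) = 0*(9/(-10 - 1*16)) = 0*(9/(-10 - 16)) = 0*(9/(-26)) = 0*(9*(-1/26)) = 0*(-9/26) = 0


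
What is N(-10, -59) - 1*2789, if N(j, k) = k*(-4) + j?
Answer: -2563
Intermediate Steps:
N(j, k) = j - 4*k (N(j, k) = -4*k + j = j - 4*k)
N(-10, -59) - 1*2789 = (-10 - 4*(-59)) - 1*2789 = (-10 + 236) - 2789 = 226 - 2789 = -2563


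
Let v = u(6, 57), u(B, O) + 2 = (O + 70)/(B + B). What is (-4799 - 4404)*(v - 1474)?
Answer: 161834755/12 ≈ 1.3486e+7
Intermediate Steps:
u(B, O) = -2 + (70 + O)/(2*B) (u(B, O) = -2 + (O + 70)/(B + B) = -2 + (70 + O)/((2*B)) = -2 + (70 + O)*(1/(2*B)) = -2 + (70 + O)/(2*B))
v = 103/12 (v = (½)*(70 + 57 - 4*6)/6 = (½)*(⅙)*(70 + 57 - 24) = (½)*(⅙)*103 = 103/12 ≈ 8.5833)
(-4799 - 4404)*(v - 1474) = (-4799 - 4404)*(103/12 - 1474) = -9203*(-17585/12) = 161834755/12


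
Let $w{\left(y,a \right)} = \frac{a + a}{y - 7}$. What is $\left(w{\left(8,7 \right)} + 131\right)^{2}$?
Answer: $21025$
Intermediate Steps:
$w{\left(y,a \right)} = \frac{2 a}{-7 + y}$
$\left(w{\left(8,7 \right)} + 131\right)^{2} = \left(2 \cdot 7 \frac{1}{-7 + 8} + 131\right)^{2} = \left(2 \cdot 7 \cdot 1^{-1} + 131\right)^{2} = \left(2 \cdot 7 \cdot 1 + 131\right)^{2} = \left(14 + 131\right)^{2} = 145^{2} = 21025$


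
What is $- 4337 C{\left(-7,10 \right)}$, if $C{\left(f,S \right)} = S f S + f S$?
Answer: $3339490$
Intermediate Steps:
$C{\left(f,S \right)} = S f + f S^{2}$ ($C{\left(f,S \right)} = f S^{2} + S f = S f + f S^{2}$)
$- 4337 C{\left(-7,10 \right)} = - 4337 \cdot 10 \left(-7\right) \left(1 + 10\right) = - 4337 \cdot 10 \left(-7\right) 11 = \left(-4337\right) \left(-770\right) = 3339490$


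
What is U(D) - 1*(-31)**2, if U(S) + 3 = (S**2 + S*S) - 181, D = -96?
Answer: 17287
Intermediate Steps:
U(S) = -184 + 2*S**2 (U(S) = -3 + ((S**2 + S*S) - 181) = -3 + ((S**2 + S**2) - 181) = -3 + (2*S**2 - 181) = -3 + (-181 + 2*S**2) = -184 + 2*S**2)
U(D) - 1*(-31)**2 = (-184 + 2*(-96)**2) - 1*(-31)**2 = (-184 + 2*9216) - 1*961 = (-184 + 18432) - 961 = 18248 - 961 = 17287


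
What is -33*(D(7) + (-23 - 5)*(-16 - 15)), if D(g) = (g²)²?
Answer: -107877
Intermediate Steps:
D(g) = g⁴
-33*(D(7) + (-23 - 5)*(-16 - 15)) = -33*(7⁴ + (-23 - 5)*(-16 - 15)) = -33*(2401 - 28*(-31)) = -33*(2401 + 868) = -33*3269 = -107877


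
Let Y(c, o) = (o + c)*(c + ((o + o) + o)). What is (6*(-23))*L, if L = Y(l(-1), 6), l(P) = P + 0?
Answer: -11730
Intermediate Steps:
l(P) = P
Y(c, o) = (c + o)*(c + 3*o) (Y(c, o) = (c + o)*(c + (2*o + o)) = (c + o)*(c + 3*o))
L = 85 (L = (-1)² + 3*6² + 4*(-1)*6 = 1 + 3*36 - 24 = 1 + 108 - 24 = 85)
(6*(-23))*L = (6*(-23))*85 = -138*85 = -11730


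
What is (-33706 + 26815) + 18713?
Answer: 11822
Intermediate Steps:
(-33706 + 26815) + 18713 = -6891 + 18713 = 11822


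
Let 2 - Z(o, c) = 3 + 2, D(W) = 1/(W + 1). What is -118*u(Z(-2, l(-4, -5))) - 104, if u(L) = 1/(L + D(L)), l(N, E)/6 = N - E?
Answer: -492/7 ≈ -70.286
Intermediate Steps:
l(N, E) = -6*E + 6*N (l(N, E) = 6*(N - E) = -6*E + 6*N)
D(W) = 1/(1 + W)
Z(o, c) = -3 (Z(o, c) = 2 - (3 + 2) = 2 - 1*5 = 2 - 5 = -3)
u(L) = 1/(L + 1/(1 + L))
-118*u(Z(-2, l(-4, -5))) - 104 = -118*(1 - 3)/(1 - 3*(1 - 3)) - 104 = -118*(-2)/(1 - 3*(-2)) - 104 = -118*(-2)/(1 + 6) - 104 = -118*(-2)/7 - 104 = -118*(-2/7) - 104 = 236/7 - 104 = -492/7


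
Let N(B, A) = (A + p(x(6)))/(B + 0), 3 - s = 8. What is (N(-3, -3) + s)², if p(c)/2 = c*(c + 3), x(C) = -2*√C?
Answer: 496 - 160*√6 ≈ 104.08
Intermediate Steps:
s = -5 (s = 3 - 1*8 = 3 - 8 = -5)
p(c) = 2*c*(3 + c) (p(c) = 2*(c*(c + 3)) = 2*(c*(3 + c)) = 2*c*(3 + c))
N(B, A) = (A - 4*√6*(3 - 2*√6))/B (N(B, A) = (A + 2*(-2*√6)*(3 - 2*√6))/(B + 0) = (A - 4*√6*(3 - 2*√6))/B)
(N(-3, -3) + s)² = ((48 - 3 - 12*√6)/(-3) - 5)² = (-(45 - 12*√6)/3 - 5)² = ((-15 + 4*√6) - 5)² = (-20 + 4*√6)²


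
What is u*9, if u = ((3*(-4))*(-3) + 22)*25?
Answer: 13050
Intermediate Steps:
u = 1450 (u = (-12*(-3) + 22)*25 = (36 + 22)*25 = 58*25 = 1450)
u*9 = 1450*9 = 13050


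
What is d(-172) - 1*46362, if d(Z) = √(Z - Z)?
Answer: -46362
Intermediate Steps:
d(Z) = 0 (d(Z) = √0 = 0)
d(-172) - 1*46362 = 0 - 1*46362 = 0 - 46362 = -46362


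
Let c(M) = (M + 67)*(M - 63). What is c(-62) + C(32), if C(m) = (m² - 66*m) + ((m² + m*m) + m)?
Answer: 367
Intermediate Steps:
C(m) = -65*m + 3*m² (C(m) = (m² - 66*m) + ((m² + m²) + m) = (m² - 66*m) + (2*m² + m) = (m² - 66*m) + (m + 2*m²) = -65*m + 3*m²)
c(M) = (-63 + M)*(67 + M) (c(M) = (67 + M)*(-63 + M) = (-63 + M)*(67 + M))
c(-62) + C(32) = (-4221 + (-62)² + 4*(-62)) + 32*(-65 + 3*32) = (-4221 + 3844 - 248) + 32*(-65 + 96) = -625 + 32*31 = -625 + 992 = 367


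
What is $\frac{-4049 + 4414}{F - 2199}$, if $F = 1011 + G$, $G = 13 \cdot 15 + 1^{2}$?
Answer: $- \frac{365}{992} \approx -0.36794$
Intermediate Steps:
$G = 196$ ($G = 195 + 1 = 196$)
$F = 1207$ ($F = 1011 + 196 = 1207$)
$\frac{-4049 + 4414}{F - 2199} = \frac{-4049 + 4414}{1207 - 2199} = \frac{365}{-992} = 365 \left(- \frac{1}{992}\right) = - \frac{365}{992}$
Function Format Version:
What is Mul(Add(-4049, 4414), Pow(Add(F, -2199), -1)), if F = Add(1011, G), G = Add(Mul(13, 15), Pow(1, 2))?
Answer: Rational(-365, 992) ≈ -0.36794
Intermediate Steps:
G = 196 (G = Add(195, 1) = 196)
F = 1207 (F = Add(1011, 196) = 1207)
Mul(Add(-4049, 4414), Pow(Add(F, -2199), -1)) = Mul(Add(-4049, 4414), Pow(Add(1207, -2199), -1)) = Mul(365, Pow(-992, -1)) = Mul(365, Rational(-1, 992)) = Rational(-365, 992)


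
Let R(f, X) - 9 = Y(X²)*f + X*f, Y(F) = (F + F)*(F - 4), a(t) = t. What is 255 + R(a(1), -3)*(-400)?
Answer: -38145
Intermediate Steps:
Y(F) = 2*F*(-4 + F) (Y(F) = (2*F)*(-4 + F) = 2*F*(-4 + F))
R(f, X) = 9 + X*f + 2*f*X²*(-4 + X²) (R(f, X) = 9 + ((2*X²*(-4 + X²))*f + X*f) = 9 + (2*f*X²*(-4 + X²) + X*f) = 9 + (X*f + 2*f*X²*(-4 + X²)) = 9 + X*f + 2*f*X²*(-4 + X²))
255 + R(a(1), -3)*(-400) = 255 + (9 - 3*1 + 2*1*(-3)²*(-4 + (-3)²))*(-400) = 255 + (9 - 3 + 2*1*9*(-4 + 9))*(-400) = 255 + (9 - 3 + 2*1*9*5)*(-400) = 255 + (9 - 3 + 90)*(-400) = 255 + 96*(-400) = 255 - 38400 = -38145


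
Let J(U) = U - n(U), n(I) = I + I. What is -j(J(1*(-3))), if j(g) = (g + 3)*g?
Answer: -18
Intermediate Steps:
n(I) = 2*I
J(U) = -U (J(U) = U - 2*U = -U)
j(g) = g*(3 + g) (j(g) = (3 + g)*g = g*(3 + g))
-j(J(1*(-3))) = -(-(-3))*(3 - (-3)) = -(-1*(-3))*(3 - 1*(-3)) = -3*(3 + 3) = -3*6 = -1*18 = -18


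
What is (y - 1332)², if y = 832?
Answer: 250000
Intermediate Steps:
(y - 1332)² = (832 - 1332)² = (-500)² = 250000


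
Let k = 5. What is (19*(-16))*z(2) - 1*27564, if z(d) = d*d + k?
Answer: -30300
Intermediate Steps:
z(d) = 5 + d² (z(d) = d*d + 5 = d² + 5 = 5 + d²)
(19*(-16))*z(2) - 1*27564 = (19*(-16))*(5 + 2²) - 1*27564 = -304*(5 + 4) - 27564 = -304*9 - 27564 = -2736 - 27564 = -30300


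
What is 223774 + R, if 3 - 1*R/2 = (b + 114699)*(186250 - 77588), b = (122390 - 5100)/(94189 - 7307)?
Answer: -1082850118061916/43441 ≈ -2.4927e+10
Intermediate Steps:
b = 58645/43441 (b = 117290/86882 = 117290*(1/86882) = 58645/43441 ≈ 1.3500)
R = -1082859839028250/43441 (R = 6 - 2*(58645/43441 + 114699)*(186250 - 77588) = 6 - 9965395808*108662/43441 = 6 - 2*541429919644448/43441 = 6 - 1082859839288896/43441 = -1082859839028250/43441 ≈ -2.4927e+10)
223774 + R = 223774 - 1082859839028250/43441 = -1082850118061916/43441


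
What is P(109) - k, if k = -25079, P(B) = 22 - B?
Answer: 24992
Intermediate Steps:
P(109) - k = (22 - 1*109) - 1*(-25079) = (22 - 109) + 25079 = -87 + 25079 = 24992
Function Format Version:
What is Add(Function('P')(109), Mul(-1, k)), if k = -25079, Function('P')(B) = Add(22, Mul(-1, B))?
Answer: 24992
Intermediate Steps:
Add(Function('P')(109), Mul(-1, k)) = Add(Add(22, Mul(-1, 109)), Mul(-1, -25079)) = Add(Add(22, -109), 25079) = Add(-87, 25079) = 24992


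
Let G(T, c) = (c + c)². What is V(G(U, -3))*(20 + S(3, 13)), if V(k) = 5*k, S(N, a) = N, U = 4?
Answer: 4140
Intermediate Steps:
G(T, c) = 4*c² (G(T, c) = (2*c)² = 4*c²)
V(G(U, -3))*(20 + S(3, 13)) = (5*(4*(-3)²))*(20 + 3) = (5*(4*9))*23 = (5*36)*23 = 180*23 = 4140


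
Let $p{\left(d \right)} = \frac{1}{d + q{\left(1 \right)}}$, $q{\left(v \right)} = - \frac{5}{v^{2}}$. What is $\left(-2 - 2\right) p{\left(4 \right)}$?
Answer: $4$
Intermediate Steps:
$q{\left(v \right)} = - \frac{5}{v^{2}}$
$p{\left(d \right)} = \frac{1}{-5 + d}$ ($p{\left(d \right)} = \frac{1}{d - 5 \cdot 1^{-2}} = \frac{1}{d - 5} = \frac{1}{-5 + d}$)
$\left(-2 - 2\right) p{\left(4 \right)} = \frac{-2 - 2}{-5 + 4} = - \frac{4}{-1} = \left(-4\right) \left(-1\right) = 4$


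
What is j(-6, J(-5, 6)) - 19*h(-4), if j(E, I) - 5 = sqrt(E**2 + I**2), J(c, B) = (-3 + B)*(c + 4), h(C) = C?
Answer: 81 + 3*sqrt(5) ≈ 87.708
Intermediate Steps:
J(c, B) = (-3 + B)*(4 + c)
j(E, I) = 5 + sqrt(E**2 + I**2)
j(-6, J(-5, 6)) - 19*h(-4) = (5 + sqrt((-6)**2 + (-12 - 3*(-5) + 4*6 + 6*(-5))**2)) - 19*(-4) = (5 + sqrt(36 + (-12 + 15 + 24 - 30)**2)) + 76 = (5 + sqrt(36 + (-3)**2)) + 76 = (5 + sqrt(36 + 9)) + 76 = (5 + sqrt(45)) + 76 = (5 + 3*sqrt(5)) + 76 = 81 + 3*sqrt(5)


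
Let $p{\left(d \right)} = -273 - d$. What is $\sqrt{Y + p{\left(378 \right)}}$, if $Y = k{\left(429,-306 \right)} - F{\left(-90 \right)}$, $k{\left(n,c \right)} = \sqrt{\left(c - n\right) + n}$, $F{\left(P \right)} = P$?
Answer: $\sqrt{-561 + 3 i \sqrt{34}} \approx 0.3692 + 23.688 i$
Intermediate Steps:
$k{\left(n,c \right)} = \sqrt{c}$
$Y = 90 + 3 i \sqrt{34}$ ($Y = \sqrt{-306} - -90 = 3 i \sqrt{34} + 90 = 90 + 3 i \sqrt{34} \approx 90.0 + 17.493 i$)
$\sqrt{Y + p{\left(378 \right)}} = \sqrt{\left(90 + 3 i \sqrt{34}\right) - 651} = \sqrt{-561 + 3 i \sqrt{34}}$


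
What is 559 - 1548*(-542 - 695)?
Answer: 1915435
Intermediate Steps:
559 - 1548*(-542 - 695) = 559 - 1548*(-1237) = 559 + 1914876 = 1915435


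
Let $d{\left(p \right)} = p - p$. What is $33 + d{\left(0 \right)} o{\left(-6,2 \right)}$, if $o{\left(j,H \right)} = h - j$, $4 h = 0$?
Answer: $33$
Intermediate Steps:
$h = 0$ ($h = \frac{1}{4} \cdot 0 = 0$)
$o{\left(j,H \right)} = - j$ ($o{\left(j,H \right)} = 0 - j = - j$)
$d{\left(p \right)} = 0$
$33 + d{\left(0 \right)} o{\left(-6,2 \right)} = 33 + 0 \left(\left(-1\right) \left(-6\right)\right) = 33 + 0 \cdot 6 = 33 + 0 = 33$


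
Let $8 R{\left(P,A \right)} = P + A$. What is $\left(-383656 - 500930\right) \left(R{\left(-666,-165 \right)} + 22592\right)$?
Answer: $- \frac{79570722165}{4} \approx -1.9893 \cdot 10^{10}$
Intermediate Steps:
$R{\left(P,A \right)} = \frac{A}{8} + \frac{P}{8}$ ($R{\left(P,A \right)} = \frac{P + A}{8} = \frac{A + P}{8} = \frac{A}{8} + \frac{P}{8}$)
$\left(-383656 - 500930\right) \left(R{\left(-666,-165 \right)} + 22592\right) = \left(-383656 - 500930\right) \left(\left(\frac{1}{8} \left(-165\right) + \frac{1}{8} \left(-666\right)\right) + 22592\right) = - 884586 \left(\left(- \frac{165}{8} - \frac{333}{4}\right) + 22592\right) = - 884586 \left(- \frac{831}{8} + 22592\right) = \left(-884586\right) \frac{179905}{8} = - \frac{79570722165}{4}$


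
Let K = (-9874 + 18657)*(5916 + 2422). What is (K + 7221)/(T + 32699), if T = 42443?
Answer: 73239875/75142 ≈ 974.69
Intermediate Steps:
K = 73232654 (K = 8783*8338 = 73232654)
(K + 7221)/(T + 32699) = (73232654 + 7221)/(42443 + 32699) = 73239875/75142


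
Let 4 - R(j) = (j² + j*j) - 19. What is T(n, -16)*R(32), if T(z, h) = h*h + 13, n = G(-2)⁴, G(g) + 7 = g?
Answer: -544725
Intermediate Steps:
G(g) = -7 + g
n = 6561 (n = (-7 - 2)⁴ = (-9)⁴ = 6561)
T(z, h) = 13 + h² (T(z, h) = h² + 13 = 13 + h²)
R(j) = 23 - 2*j² (R(j) = 4 - ((j² + j*j) - 19) = 4 - ((j² + j²) - 19) = 4 - (2*j² - 19) = 4 - (-19 + 2*j²) = 4 + (19 - 2*j²) = 23 - 2*j²)
T(n, -16)*R(32) = (13 + (-16)²)*(23 - 2*32²) = (13 + 256)*(23 - 2*1024) = 269*(23 - 2048) = 269*(-2025) = -544725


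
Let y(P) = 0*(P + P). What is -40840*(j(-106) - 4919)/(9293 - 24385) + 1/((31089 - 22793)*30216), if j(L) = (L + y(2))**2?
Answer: 16167480067263293/945785214528 ≈ 17094.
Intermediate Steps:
y(P) = 0 (y(P) = 0*(2*P) = 0)
j(L) = L**2 (j(L) = (L + 0)**2 = L**2)
-40840*(j(-106) - 4919)/(9293 - 24385) + 1/((31089 - 22793)*30216) = -40840*((-106)**2 - 4919)/(9293 - 24385) + 1/((31089 - 22793)*30216) = -40840/((-15092/(11236 - 4919))) + (1/30216)/8296 = -40840/((-15092/6317)) + (1/8296)*(1/30216) = -40840/((-15092*1/6317)) + 1/250671936 = -40840/(-15092/6317) + 1/250671936 = -40840*(-6317/15092) + 1/250671936 = 64496570/3773 + 1/250671936 = 16167480067263293/945785214528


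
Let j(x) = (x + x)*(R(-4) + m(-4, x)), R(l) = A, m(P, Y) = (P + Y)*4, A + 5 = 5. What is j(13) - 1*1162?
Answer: -226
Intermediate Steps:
A = 0 (A = -5 + 5 = 0)
m(P, Y) = 4*P + 4*Y
R(l) = 0
j(x) = 2*x*(-16 + 4*x) (j(x) = (x + x)*(0 + (4*(-4) + 4*x)) = (2*x)*(0 + (-16 + 4*x)) = (2*x)*(-16 + 4*x) = 2*x*(-16 + 4*x))
j(13) - 1*1162 = 8*13*(-4 + 13) - 1*1162 = 8*13*9 - 1162 = 936 - 1162 = -226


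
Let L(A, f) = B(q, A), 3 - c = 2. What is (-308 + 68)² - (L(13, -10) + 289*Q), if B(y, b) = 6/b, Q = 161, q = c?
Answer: 143917/13 ≈ 11071.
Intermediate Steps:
c = 1 (c = 3 - 1*2 = 3 - 2 = 1)
q = 1
L(A, f) = 6/A
(-308 + 68)² - (L(13, -10) + 289*Q) = (-308 + 68)² - (6/13 + 289*161) = (-240)² - (6*(1/13) + 46529) = 57600 - (6/13 + 46529) = 57600 - 1*604883/13 = 57600 - 604883/13 = 143917/13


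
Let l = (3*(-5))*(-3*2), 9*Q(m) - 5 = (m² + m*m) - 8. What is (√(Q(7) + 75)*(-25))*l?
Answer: -750*√770 ≈ -20812.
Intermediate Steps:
Q(m) = -⅓ + 2*m²/9 (Q(m) = 5/9 + ((m² + m*m) - 8)/9 = 5/9 + ((m² + m²) - 8)/9 = 5/9 + (2*m² - 8)/9 = 5/9 + (-8 + 2*m²)/9 = 5/9 + (-8/9 + 2*m²/9) = -⅓ + 2*m²/9)
l = 90 (l = -15*(-6) = 90)
(√(Q(7) + 75)*(-25))*l = (√((-⅓ + (2/9)*7²) + 75)*(-25))*90 = (√((-⅓ + (2/9)*49) + 75)*(-25))*90 = (√((-⅓ + 98/9) + 75)*(-25))*90 = (√(95/9 + 75)*(-25))*90 = (√(770/9)*(-25))*90 = ((√770/3)*(-25))*90 = -25*√770/3*90 = -750*√770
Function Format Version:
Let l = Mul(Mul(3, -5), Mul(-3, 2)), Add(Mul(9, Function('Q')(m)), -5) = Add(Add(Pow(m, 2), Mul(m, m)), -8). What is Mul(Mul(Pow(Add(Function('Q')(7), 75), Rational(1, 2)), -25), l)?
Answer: Mul(-750, Pow(770, Rational(1, 2))) ≈ -20812.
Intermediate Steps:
Function('Q')(m) = Add(Rational(-1, 3), Mul(Rational(2, 9), Pow(m, 2))) (Function('Q')(m) = Add(Rational(5, 9), Mul(Rational(1, 9), Add(Add(Pow(m, 2), Mul(m, m)), -8))) = Add(Rational(5, 9), Mul(Rational(1, 9), Add(Add(Pow(m, 2), Pow(m, 2)), -8))) = Add(Rational(5, 9), Mul(Rational(1, 9), Add(Mul(2, Pow(m, 2)), -8))) = Add(Rational(5, 9), Mul(Rational(1, 9), Add(-8, Mul(2, Pow(m, 2))))) = Add(Rational(5, 9), Add(Rational(-8, 9), Mul(Rational(2, 9), Pow(m, 2)))) = Add(Rational(-1, 3), Mul(Rational(2, 9), Pow(m, 2))))
l = 90 (l = Mul(-15, -6) = 90)
Mul(Mul(Pow(Add(Function('Q')(7), 75), Rational(1, 2)), -25), l) = Mul(Mul(Pow(Add(Add(Rational(-1, 3), Mul(Rational(2, 9), Pow(7, 2))), 75), Rational(1, 2)), -25), 90) = Mul(Mul(Pow(Add(Add(Rational(-1, 3), Mul(Rational(2, 9), 49)), 75), Rational(1, 2)), -25), 90) = Mul(Mul(Pow(Add(Add(Rational(-1, 3), Rational(98, 9)), 75), Rational(1, 2)), -25), 90) = Mul(Mul(Pow(Add(Rational(95, 9), 75), Rational(1, 2)), -25), 90) = Mul(Mul(Pow(Rational(770, 9), Rational(1, 2)), -25), 90) = Mul(Mul(Mul(Rational(1, 3), Pow(770, Rational(1, 2))), -25), 90) = Mul(Mul(Rational(-25, 3), Pow(770, Rational(1, 2))), 90) = Mul(-750, Pow(770, Rational(1, 2)))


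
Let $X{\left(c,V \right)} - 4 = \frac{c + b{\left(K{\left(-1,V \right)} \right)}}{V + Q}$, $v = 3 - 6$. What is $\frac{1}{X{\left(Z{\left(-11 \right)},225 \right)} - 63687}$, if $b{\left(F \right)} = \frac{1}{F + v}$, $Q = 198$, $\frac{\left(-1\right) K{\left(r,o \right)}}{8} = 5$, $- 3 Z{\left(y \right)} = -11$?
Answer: $- \frac{1161}{73935953} \approx -1.5703 \cdot 10^{-5}$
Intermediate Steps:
$v = -3$ ($v = 3 - 6 = -3$)
$Z{\left(y \right)} = \frac{11}{3}$ ($Z{\left(y \right)} = \left(- \frac{1}{3}\right) \left(-11\right) = \frac{11}{3}$)
$K{\left(r,o \right)} = -40$ ($K{\left(r,o \right)} = \left(-8\right) 5 = -40$)
$b{\left(F \right)} = \frac{1}{-3 + F}$ ($b{\left(F \right)} = \frac{1}{F - 3} = \frac{1}{-3 + F}$)
$X{\left(c,V \right)} = 4 + \frac{- \frac{1}{43} + c}{198 + V}$ ($X{\left(c,V \right)} = 4 + \frac{c + \frac{1}{-3 - 40}}{V + 198} = 4 + \frac{c + \frac{1}{-43}}{198 + V} = 4 + \frac{c - \frac{1}{43}}{198 + V} = 4 + \frac{- \frac{1}{43} + c}{198 + V}$)
$\frac{1}{X{\left(Z{\left(-11 \right)},225 \right)} - 63687} = \frac{1}{\frac{\frac{34055}{43} + \frac{11}{3} + 4 \cdot 225}{198 + 225} - 63687} = \frac{1}{\frac{\frac{34055}{43} + \frac{11}{3} + 900}{423} - 63687} = \frac{1}{\frac{1}{423} \cdot \frac{218738}{129} - 63687} = \frac{1}{\frac{4654}{1161} - 63687} = \frac{1}{- \frac{73935953}{1161}} = - \frac{1161}{73935953}$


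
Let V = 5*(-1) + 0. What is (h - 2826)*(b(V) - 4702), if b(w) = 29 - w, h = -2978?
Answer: 27093072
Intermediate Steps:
V = -5 (V = -5 + 0 = -5)
(h - 2826)*(b(V) - 4702) = (-2978 - 2826)*((29 - 1*(-5)) - 4702) = -5804*((29 + 5) - 4702) = -5804*(34 - 4702) = -5804*(-4668) = 27093072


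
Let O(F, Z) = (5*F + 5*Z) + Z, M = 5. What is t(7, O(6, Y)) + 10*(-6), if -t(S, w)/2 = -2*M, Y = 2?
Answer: -40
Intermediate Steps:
O(F, Z) = 5*F + 6*Z
t(S, w) = 20 (t(S, w) = -(-4)*5 = -2*(-10) = 20)
t(7, O(6, Y)) + 10*(-6) = 20 + 10*(-6) = 20 - 60 = -40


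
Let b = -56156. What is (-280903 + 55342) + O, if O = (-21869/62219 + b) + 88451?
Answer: -12024839123/62219 ≈ -1.9327e+5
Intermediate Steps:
O = 2009340736/62219 (O = (-21869/62219 - 56156) + 88451 = -3493992033/62219 + 88451 = 2009340736/62219 ≈ 32295.)
(-280903 + 55342) + O = (-280903 + 55342) + 2009340736/62219 = -225561 + 2009340736/62219 = -12024839123/62219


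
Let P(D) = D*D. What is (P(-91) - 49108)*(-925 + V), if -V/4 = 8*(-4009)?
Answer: -5199849201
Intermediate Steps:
P(D) = D²
V = 128288 (V = -32*(-4009) = -4*(-32072) = 128288)
(P(-91) - 49108)*(-925 + V) = ((-91)² - 49108)*(-925 + 128288) = (8281 - 49108)*127363 = -40827*127363 = -5199849201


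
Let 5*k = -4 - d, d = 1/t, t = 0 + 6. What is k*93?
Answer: -155/2 ≈ -77.500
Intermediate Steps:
t = 6
d = 1/6 ≈ 0.16667
k = -5/6 (k = (-4 - 1*1/6)/5 = (-4 - 1/6)/5 = (1/5)*(-25/6) = -5/6 ≈ -0.83333)
k*93 = -5/6*93 = -155/2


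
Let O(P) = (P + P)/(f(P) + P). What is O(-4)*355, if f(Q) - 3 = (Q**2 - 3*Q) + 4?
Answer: -2840/31 ≈ -91.613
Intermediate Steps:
f(Q) = 7 + Q**2 - 3*Q (f(Q) = 3 + ((Q**2 - 3*Q) + 4) = 3 + (4 + Q**2 - 3*Q) = 7 + Q**2 - 3*Q)
O(P) = 2*P/(7 + P**2 - 2*P) (O(P) = (P + P)/((7 + P**2 - 3*P) + P) = (2*P)/(7 + P**2 - 2*P) = 2*P/(7 + P**2 - 2*P))
O(-4)*355 = (2*(-4)/(7 + (-4)**2 - 2*(-4)))*355 = (2*(-4)/(7 + 16 + 8))*355 = (2*(-4)/31)*355 = (2*(-4)*(1/31))*355 = -8/31*355 = -2840/31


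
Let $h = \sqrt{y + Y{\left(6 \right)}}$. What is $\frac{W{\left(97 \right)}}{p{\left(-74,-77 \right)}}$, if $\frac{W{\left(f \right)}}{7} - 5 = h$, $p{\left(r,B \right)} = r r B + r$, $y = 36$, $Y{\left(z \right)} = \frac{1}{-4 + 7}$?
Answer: $- \frac{35}{421726} - \frac{7 \sqrt{327}}{1265178} \approx -0.00018304$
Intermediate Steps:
$Y{\left(z \right)} = \frac{1}{3}$
$h = \frac{\sqrt{327}}{3}$ ($h = \sqrt{36 + \frac{1}{3}} = \sqrt{\frac{109}{3}} = \frac{\sqrt{327}}{3} \approx 6.0277$)
$p{\left(r,B \right)} = r + B r^{2}$ ($p{\left(r,B \right)} = r^{2} B + r = B r^{2} + r = r + B r^{2}$)
$W{\left(f \right)} = 35 + \frac{7 \sqrt{327}}{3}$ ($W{\left(f \right)} = 35 + 7 \frac{\sqrt{327}}{3} = 35 + \frac{7 \sqrt{327}}{3}$)
$\frac{W{\left(97 \right)}}{p{\left(-74,-77 \right)}} = \frac{35 + \frac{7 \sqrt{327}}{3}}{\left(-74\right) \left(1 - -5698\right)} = \frac{35 + \frac{7 \sqrt{327}}{3}}{\left(-74\right) \left(1 + 5698\right)} = \frac{35 + \frac{7 \sqrt{327}}{3}}{\left(-74\right) 5699} = \frac{35 + \frac{7 \sqrt{327}}{3}}{-421726} = \left(35 + \frac{7 \sqrt{327}}{3}\right) \left(- \frac{1}{421726}\right) = - \frac{35}{421726} - \frac{7 \sqrt{327}}{1265178}$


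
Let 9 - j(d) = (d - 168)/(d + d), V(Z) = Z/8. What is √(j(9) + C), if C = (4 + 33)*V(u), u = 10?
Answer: √2307/6 ≈ 8.0052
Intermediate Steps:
V(Z) = Z/8 (V(Z) = Z*(⅛) = Z/8)
C = 185/4 (C = (4 + 33)*((⅛)*10) = 37*(5/4) = 185/4 ≈ 46.250)
j(d) = 9 - (-168 + d)/(2*d) (j(d) = 9 - (d - 168)/(d + d) = 9 - (-168 + d)/(2*d))
√(j(9) + C) = √((17/2 + 84/9) + 185/4) = √((17/2 + 84*(⅑)) + 185/4) = √((17/2 + 28/3) + 185/4) = √(107/6 + 185/4) = √(769/12) = √2307/6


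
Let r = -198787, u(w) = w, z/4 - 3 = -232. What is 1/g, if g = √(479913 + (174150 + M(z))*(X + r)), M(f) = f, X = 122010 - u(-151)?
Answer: -I*√13273748571/13273748571 ≈ -8.6797e-6*I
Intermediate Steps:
z = -916 (z = 12 + 4*(-232) = 12 - 928 = -916)
X = 122161 (X = 122010 - 1*(-151) = 122010 + 151 = 122161)
g = I*√13273748571 (g = √(479913 + (174150 - 916)*(122161 - 198787)) = √(479913 + 173234*(-76626)) = √(479913 - 13274228484) = √(-13273748571) = I*√13273748571 ≈ 1.1521e+5*I)
1/g = 1/(I*√13273748571) = -I*√13273748571/13273748571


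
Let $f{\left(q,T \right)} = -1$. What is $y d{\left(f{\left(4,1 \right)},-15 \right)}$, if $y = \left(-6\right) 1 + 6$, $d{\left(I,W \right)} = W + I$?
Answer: $0$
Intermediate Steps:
$d{\left(I,W \right)} = I + W$
$y = 0$ ($y = -6 + 6 = 0$)
$y d{\left(f{\left(4,1 \right)},-15 \right)} = 0 \left(-1 - 15\right) = 0 \left(-16\right) = 0$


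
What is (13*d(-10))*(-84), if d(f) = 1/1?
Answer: -1092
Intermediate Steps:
d(f) = 1
(13*d(-10))*(-84) = (13*1)*(-84) = 13*(-84) = -1092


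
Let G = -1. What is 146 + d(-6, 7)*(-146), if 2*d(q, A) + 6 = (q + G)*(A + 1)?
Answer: 4672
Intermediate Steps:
d(q, A) = -3 + (1 + A)*(-1 + q)/2 (d(q, A) = -3 + ((q - 1)*(A + 1))/2 = -3 + ((-1 + q)*(1 + A))/2 = -3 + ((1 + A)*(-1 + q))/2 = -3 + (1 + A)*(-1 + q)/2)
146 + d(-6, 7)*(-146) = 146 + (-7/2 + (½)*(-6) - ½*7 + (½)*7*(-6))*(-146) = 146 + (-7/2 - 3 - 7/2 - 21)*(-146) = 146 - 31*(-146) = 146 + 4526 = 4672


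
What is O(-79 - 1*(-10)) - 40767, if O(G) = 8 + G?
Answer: -40828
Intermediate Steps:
O(-79 - 1*(-10)) - 40767 = (8 + (-79 - 1*(-10))) - 40767 = (8 + (-79 + 10)) - 40767 = (8 - 69) - 40767 = -61 - 40767 = -40828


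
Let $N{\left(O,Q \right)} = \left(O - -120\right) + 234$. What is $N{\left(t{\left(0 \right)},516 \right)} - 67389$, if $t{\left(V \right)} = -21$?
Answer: $-67056$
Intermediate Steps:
$N{\left(O,Q \right)} = 354 + O$ ($N{\left(O,Q \right)} = \left(O + 120\right) + 234 = \left(120 + O\right) + 234 = 354 + O$)
$N{\left(t{\left(0 \right)},516 \right)} - 67389 = \left(354 - 21\right) - 67389 = 333 - 67389 = -67056$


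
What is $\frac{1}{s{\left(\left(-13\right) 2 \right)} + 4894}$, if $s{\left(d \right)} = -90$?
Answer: $\frac{1}{4804} \approx 0.00020816$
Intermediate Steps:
$\frac{1}{s{\left(\left(-13\right) 2 \right)} + 4894} = \frac{1}{-90 + 4894} = \frac{1}{4804}$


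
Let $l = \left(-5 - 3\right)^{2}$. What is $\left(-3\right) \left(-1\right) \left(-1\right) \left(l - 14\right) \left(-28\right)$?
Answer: $4200$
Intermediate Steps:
$l = 64$ ($l = \left(-8\right)^{2} = 64$)
$\left(-3\right) \left(-1\right) \left(-1\right) \left(l - 14\right) \left(-28\right) = \left(-3\right) \left(-1\right) \left(-1\right) \left(64 - 14\right) \left(-28\right) = 3 \left(-1\right) 50 \left(-28\right) = \left(-3\right) \left(-1400\right) = 4200$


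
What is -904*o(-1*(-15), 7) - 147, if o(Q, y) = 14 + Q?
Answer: -26363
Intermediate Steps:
-904*o(-1*(-15), 7) - 147 = -904*(14 - 1*(-15)) - 147 = -904*(14 + 15) - 147 = -904*29 - 147 = -26216 - 147 = -26363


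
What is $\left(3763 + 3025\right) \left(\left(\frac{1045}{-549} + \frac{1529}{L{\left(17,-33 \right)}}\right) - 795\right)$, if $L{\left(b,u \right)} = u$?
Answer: $- \frac{3142416356}{549} \approx -5.7239 \cdot 10^{6}$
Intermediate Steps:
$\left(3763 + 3025\right) \left(\left(\frac{1045}{-549} + \frac{1529}{L{\left(17,-33 \right)}}\right) - 795\right) = \left(3763 + 3025\right) \left(\left(\frac{1045}{-549} + \frac{1529}{-33}\right) - 795\right) = 6788 \left(\left(1045 \left(- \frac{1}{549}\right) + 1529 \left(- \frac{1}{33}\right)\right) - 795\right) = 6788 \left(\left(- \frac{1045}{549} - \frac{139}{3}\right) - 795\right) = 6788 \left(- \frac{26482}{549} - 795\right) = 6788 \left(- \frac{462937}{549}\right) = - \frac{3142416356}{549}$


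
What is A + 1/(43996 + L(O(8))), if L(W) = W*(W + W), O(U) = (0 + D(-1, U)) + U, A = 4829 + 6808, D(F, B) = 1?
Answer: 513866647/44158 ≈ 11637.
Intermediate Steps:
A = 11637
O(U) = 1 + U (O(U) = (0 + 1) + U = 1 + U)
L(W) = 2*W**2 (L(W) = W*(2*W) = 2*W**2)
A + 1/(43996 + L(O(8))) = 11637 + 1/(43996 + 2*(1 + 8)**2) = 11637 + 1/(43996 + 2*9**2) = 11637 + 1/(43996 + 2*81) = 11637 + 1/(43996 + 162) = 11637 + 1/44158 = 513866647/44158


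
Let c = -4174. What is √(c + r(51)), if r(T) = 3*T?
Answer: I*√4021 ≈ 63.411*I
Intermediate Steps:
√(c + r(51)) = √(-4174 + 3*51) = √(-4174 + 153) = √(-4021) = I*√4021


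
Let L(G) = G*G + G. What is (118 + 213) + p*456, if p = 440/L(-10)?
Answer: 7681/3 ≈ 2560.3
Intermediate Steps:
L(G) = G + G² (L(G) = G² + G = G + G²)
p = 44/9 (p = 440/((-10*(1 - 10))) = 440/((-10*(-9))) = 440/90 = 440*(1/90) = 44/9 ≈ 4.8889)
(118 + 213) + p*456 = (118 + 213) + (44/9)*456 = 331 + 6688/3 = 7681/3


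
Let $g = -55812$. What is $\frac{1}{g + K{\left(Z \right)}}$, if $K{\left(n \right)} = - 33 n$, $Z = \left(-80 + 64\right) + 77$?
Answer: $- \frac{1}{57825} \approx -1.7294 \cdot 10^{-5}$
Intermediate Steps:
$Z = 61$ ($Z = -16 + 77 = 61$)
$\frac{1}{g + K{\left(Z \right)}} = \frac{1}{-55812 - 2013} = \frac{1}{-57825} = - \frac{1}{57825}$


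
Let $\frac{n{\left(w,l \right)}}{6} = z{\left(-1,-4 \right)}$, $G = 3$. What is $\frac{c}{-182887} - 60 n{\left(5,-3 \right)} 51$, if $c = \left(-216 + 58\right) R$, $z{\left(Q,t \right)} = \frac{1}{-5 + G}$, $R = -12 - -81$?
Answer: $\frac{1678913562}{182887} \approx 9180.1$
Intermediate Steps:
$R = 69$ ($R = -12 + 81 = 69$)
$z{\left(Q,t \right)} = - \frac{1}{2}$ ($z{\left(Q,t \right)} = \frac{1}{-5 + 3} = \frac{1}{-2} = - \frac{1}{2}$)
$n{\left(w,l \right)} = -3$ ($n{\left(w,l \right)} = 6 \left(- \frac{1}{2}\right) = -3$)
$c = -10902$ ($c = \left(-216 + 58\right) 69 = \left(-158\right) 69 = -10902$)
$\frac{c}{-182887} - 60 n{\left(5,-3 \right)} 51 = - \frac{10902}{-182887} - 60 \left(-3\right) 51 = \left(-10902\right) \left(- \frac{1}{182887}\right) - \left(-180\right) 51 = \frac{10902}{182887} - -9180 = \frac{10902}{182887} + 9180 = \frac{1678913562}{182887}$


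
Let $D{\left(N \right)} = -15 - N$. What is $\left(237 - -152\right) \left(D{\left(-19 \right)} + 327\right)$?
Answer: $128759$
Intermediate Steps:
$\left(237 - -152\right) \left(D{\left(-19 \right)} + 327\right) = \left(237 - -152\right) \left(\left(-15 - -19\right) + 327\right) = \left(237 + 152\right) \left(\left(-15 + 19\right) + 327\right) = 389 \left(4 + 327\right) = 389 \cdot 331 = 128759$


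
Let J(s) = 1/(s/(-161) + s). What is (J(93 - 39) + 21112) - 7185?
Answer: 120329441/8640 ≈ 13927.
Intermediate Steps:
J(s) = 161/(160*s) (J(s) = 1/(s*(-1/161) + s) = 1/(-s/161 + s) = 1/(160*s/161) = 161/(160*s))
(J(93 - 39) + 21112) - 7185 = (161/(160*(93 - 39)) + 21112) - 7185 = ((161/160)/54 + 21112) - 7185 = ((161/160)*(1/54) + 21112) - 7185 = (161/8640 + 21112) - 7185 = 182407841/8640 - 7185 = 120329441/8640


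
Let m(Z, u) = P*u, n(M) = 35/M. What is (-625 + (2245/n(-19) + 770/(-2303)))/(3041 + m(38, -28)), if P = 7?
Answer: -606692/936005 ≈ -0.64817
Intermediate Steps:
m(Z, u) = 7*u
(-625 + (2245/n(-19) + 770/(-2303)))/(3041 + m(38, -28)) = (-625 + (2245/((35/(-19))) + 770/(-2303)))/(3041 + 7*(-28)) = (-625 + (2245/((35*(-1/19))) + 770*(-1/2303)))/(3041 - 196) = (-625 + (2245/(-35/19) - 110/329))/2845 = (-625 + (2245*(-19/35) - 110/329))*(1/2845) = (-625 + (-8531/7 - 110/329))*(1/2845) = (-625 - 401067/329)*(1/2845) = -606692/329*1/2845 = -606692/936005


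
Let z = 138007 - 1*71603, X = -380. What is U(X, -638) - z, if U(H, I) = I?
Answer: -67042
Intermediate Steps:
z = 66404 (z = 138007 - 71603 = 66404)
U(X, -638) - z = -638 - 1*66404 = -638 - 66404 = -67042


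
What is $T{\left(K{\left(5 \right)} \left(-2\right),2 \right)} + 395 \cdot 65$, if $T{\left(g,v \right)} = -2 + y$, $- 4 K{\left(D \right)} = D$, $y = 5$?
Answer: $25678$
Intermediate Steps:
$K{\left(D \right)} = - \frac{D}{4}$
$T{\left(g,v \right)} = 3$ ($T{\left(g,v \right)} = -2 + 5 = 3$)
$T{\left(K{\left(5 \right)} \left(-2\right),2 \right)} + 395 \cdot 65 = 3 + 395 \cdot 65 = 3 + 25675 = 25678$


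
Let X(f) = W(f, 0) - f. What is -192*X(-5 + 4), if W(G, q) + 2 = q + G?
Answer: 384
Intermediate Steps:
W(G, q) = -2 + G + q (W(G, q) = -2 + (q + G) = -2 + (G + q) = -2 + G + q)
X(f) = -2 (X(f) = (-2 + f + 0) - f = (-2 + f) - f = -2)
-192*X(-5 + 4) = -192*(-2) = 384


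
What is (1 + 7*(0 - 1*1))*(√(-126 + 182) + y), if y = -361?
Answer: 2166 - 12*√14 ≈ 2121.1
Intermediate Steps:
(1 + 7*(0 - 1*1))*(√(-126 + 182) + y) = (1 + 7*(0 - 1*1))*(√(-126 + 182) - 361) = (1 + 7*(0 - 1))*(√56 - 361) = (1 + 7*(-1))*(2*√14 - 361) = (1 - 7)*(-361 + 2*√14) = -6*(-361 + 2*√14) = 2166 - 12*√14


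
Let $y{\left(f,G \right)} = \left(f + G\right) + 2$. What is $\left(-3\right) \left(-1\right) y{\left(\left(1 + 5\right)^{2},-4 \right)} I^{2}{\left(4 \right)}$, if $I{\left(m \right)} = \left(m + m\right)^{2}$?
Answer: $417792$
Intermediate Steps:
$I{\left(m \right)} = 4 m^{2}$ ($I{\left(m \right)} = \left(2 m\right)^{2} = 4 m^{2}$)
$y{\left(f,G \right)} = 2 + G + f$ ($y{\left(f,G \right)} = \left(G + f\right) + 2 = 2 + G + f$)
$\left(-3\right) \left(-1\right) y{\left(\left(1 + 5\right)^{2},-4 \right)} I^{2}{\left(4 \right)} = \left(-3\right) \left(-1\right) \left(2 - 4 + \left(1 + 5\right)^{2}\right) \left(4 \cdot 4^{2}\right)^{2} = 3 \left(2 - 4 + 6^{2}\right) \left(4 \cdot 16\right)^{2} = 3 \left(2 - 4 + 36\right) 64^{2} = 3 \cdot 34 \cdot 4096 = 102 \cdot 4096 = 417792$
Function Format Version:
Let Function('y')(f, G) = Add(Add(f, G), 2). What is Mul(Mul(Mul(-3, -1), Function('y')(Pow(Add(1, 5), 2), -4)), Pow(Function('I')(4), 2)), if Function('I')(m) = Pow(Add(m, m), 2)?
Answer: 417792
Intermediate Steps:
Function('I')(m) = Mul(4, Pow(m, 2)) (Function('I')(m) = Pow(Mul(2, m), 2) = Mul(4, Pow(m, 2)))
Function('y')(f, G) = Add(2, G, f) (Function('y')(f, G) = Add(Add(G, f), 2) = Add(2, G, f))
Mul(Mul(Mul(-3, -1), Function('y')(Pow(Add(1, 5), 2), -4)), Pow(Function('I')(4), 2)) = Mul(Mul(Mul(-3, -1), Add(2, -4, Pow(Add(1, 5), 2))), Pow(Mul(4, Pow(4, 2)), 2)) = Mul(Mul(3, Add(2, -4, Pow(6, 2))), Pow(Mul(4, 16), 2)) = Mul(Mul(3, Add(2, -4, 36)), Pow(64, 2)) = Mul(Mul(3, 34), 4096) = Mul(102, 4096) = 417792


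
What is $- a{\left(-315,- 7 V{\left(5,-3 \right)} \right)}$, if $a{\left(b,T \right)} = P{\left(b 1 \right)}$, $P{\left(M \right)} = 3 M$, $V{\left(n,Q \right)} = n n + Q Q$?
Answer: $945$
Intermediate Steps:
$V{\left(n,Q \right)} = Q^{2} + n^{2}$ ($V{\left(n,Q \right)} = n^{2} + Q^{2} = Q^{2} + n^{2}$)
$a{\left(b,T \right)} = 3 b$ ($a{\left(b,T \right)} = 3 b 1 = 3 b$)
$- a{\left(-315,- 7 V{\left(5,-3 \right)} \right)} = - 3 \left(-315\right) = \left(-1\right) \left(-945\right) = 945$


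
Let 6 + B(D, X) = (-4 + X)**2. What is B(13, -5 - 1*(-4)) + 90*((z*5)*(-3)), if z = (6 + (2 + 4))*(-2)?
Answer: 32419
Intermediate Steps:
B(D, X) = -6 + (-4 + X)**2
z = -24 (z = (6 + 6)*(-2) = 12*(-2) = -24)
B(13, -5 - 1*(-4)) + 90*((z*5)*(-3)) = (-6 + (-4 + (-5 - 1*(-4)))**2) + 90*(-24*5*(-3)) = (-6 + (-4 + (-5 + 4))**2) + 90*(-120*(-3)) = (-6 + (-4 - 1)**2) + 90*360 = (-6 + (-5)**2) + 32400 = (-6 + 25) + 32400 = 19 + 32400 = 32419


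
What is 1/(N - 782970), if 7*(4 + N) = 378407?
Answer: -7/5102411 ≈ -1.3719e-6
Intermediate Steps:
N = 378379/7 (N = -4 + (⅐)*378407 = -4 + 378407/7 = 378379/7 ≈ 54054.)
1/(N - 782970) = 1/(378379/7 - 782970) = 1/(-5102411/7) = -7/5102411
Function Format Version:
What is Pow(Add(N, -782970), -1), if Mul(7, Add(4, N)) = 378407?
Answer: Rational(-7, 5102411) ≈ -1.3719e-6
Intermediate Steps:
N = Rational(378379, 7) (N = Add(-4, Mul(Rational(1, 7), 378407)) = Add(-4, Rational(378407, 7)) = Rational(378379, 7) ≈ 54054.)
Pow(Add(N, -782970), -1) = Pow(Add(Rational(378379, 7), -782970), -1) = Pow(Rational(-5102411, 7), -1) = Rational(-7, 5102411)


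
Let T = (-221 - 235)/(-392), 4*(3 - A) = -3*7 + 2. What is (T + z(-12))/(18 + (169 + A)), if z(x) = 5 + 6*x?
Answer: -12904/38171 ≈ -0.33806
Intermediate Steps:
A = 31/4 (A = 3 - (-3*7 + 2)/4 = 3 - (-21 + 2)/4 = 3 - ¼*(-19) = 3 + 19/4 = 31/4 ≈ 7.7500)
T = 57/49 (T = -456*(-1/392) = 57/49 ≈ 1.1633)
(T + z(-12))/(18 + (169 + A)) = (57/49 + (5 + 6*(-12)))/(18 + (169 + 31/4)) = (57/49 + (5 - 72))/(18 + 707/4) = (57/49 - 67)/(779/4) = -3226/49*4/779 = -12904/38171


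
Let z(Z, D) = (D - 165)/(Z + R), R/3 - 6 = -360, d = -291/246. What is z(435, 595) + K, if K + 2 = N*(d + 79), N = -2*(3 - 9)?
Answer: 23936278/25707 ≈ 931.12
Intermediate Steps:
d = -97/82 (d = -291*1/246 = -97/82 ≈ -1.1829)
R = -1062 (R = 18 + 3*(-360) = 18 - 1080 = -1062)
N = 12 (N = -2*(-6) = 12)
z(Z, D) = (-165 + D)/(-1062 + Z) (z(Z, D) = (D - 165)/(Z - 1062) = (-165 + D)/(-1062 + Z))
K = 38204/41 (K = -2 + 12*(-97/82 + 79) = -2 + 12*(6381/82) = -2 + 38286/41 = 38204/41 ≈ 931.80)
z(435, 595) + K = (-165 + 595)/(-1062 + 435) + 38204/41 = 430/(-627) + 38204/41 = -1/627*430 + 38204/41 = -430/627 + 38204/41 = 23936278/25707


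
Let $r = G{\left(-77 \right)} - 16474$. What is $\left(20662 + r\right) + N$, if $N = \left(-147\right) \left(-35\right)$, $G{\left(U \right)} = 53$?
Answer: $9386$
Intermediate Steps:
$N = 5145$
$r = -16421$ ($r = 53 - 16474 = -16421$)
$\left(20662 + r\right) + N = \left(20662 - 16421\right) + 5145 = 4241 + 5145 = 9386$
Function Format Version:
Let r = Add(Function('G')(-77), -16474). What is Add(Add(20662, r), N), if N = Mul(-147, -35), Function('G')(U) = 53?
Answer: 9386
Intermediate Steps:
N = 5145
r = -16421 (r = Add(53, -16474) = -16421)
Add(Add(20662, r), N) = Add(Add(20662, -16421), 5145) = Add(4241, 5145) = 9386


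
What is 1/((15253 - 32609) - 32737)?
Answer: -1/50093 ≈ -1.9963e-5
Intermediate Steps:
1/((15253 - 32609) - 32737) = 1/(-17356 - 32737) = 1/(-50093) = -1/50093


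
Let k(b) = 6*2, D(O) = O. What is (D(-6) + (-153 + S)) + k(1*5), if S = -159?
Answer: -306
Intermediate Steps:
k(b) = 12
(D(-6) + (-153 + S)) + k(1*5) = (-6 + (-153 - 159)) + 12 = (-6 - 312) + 12 = -318 + 12 = -306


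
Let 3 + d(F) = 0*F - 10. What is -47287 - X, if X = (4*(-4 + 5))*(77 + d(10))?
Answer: -47543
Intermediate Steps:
d(F) = -13 (d(F) = -3 + (0*F - 10) = -3 + (0 - 10) = -3 - 10 = -13)
X = 256 (X = (4*(-4 + 5))*(77 - 13) = (4*1)*64 = 4*64 = 256)
-47287 - X = -47287 - 1*256 = -47287 - 256 = -47543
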